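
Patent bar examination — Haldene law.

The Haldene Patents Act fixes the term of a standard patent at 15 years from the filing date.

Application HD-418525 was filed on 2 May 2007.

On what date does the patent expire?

Filing date + 15 years → 2 May 2022.

May 2, 2022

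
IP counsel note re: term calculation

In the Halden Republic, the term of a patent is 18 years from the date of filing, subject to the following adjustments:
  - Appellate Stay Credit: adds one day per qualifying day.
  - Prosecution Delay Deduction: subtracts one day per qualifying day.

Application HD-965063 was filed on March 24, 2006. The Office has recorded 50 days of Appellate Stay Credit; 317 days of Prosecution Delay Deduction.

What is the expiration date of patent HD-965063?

2023-07-01

Base term: filing date + 18 years → 24 March 2024.
Appellate Stay Credit: +50 days → 13 May 2024.
Prosecution Delay Deduction: −317 days → 1 July 2023.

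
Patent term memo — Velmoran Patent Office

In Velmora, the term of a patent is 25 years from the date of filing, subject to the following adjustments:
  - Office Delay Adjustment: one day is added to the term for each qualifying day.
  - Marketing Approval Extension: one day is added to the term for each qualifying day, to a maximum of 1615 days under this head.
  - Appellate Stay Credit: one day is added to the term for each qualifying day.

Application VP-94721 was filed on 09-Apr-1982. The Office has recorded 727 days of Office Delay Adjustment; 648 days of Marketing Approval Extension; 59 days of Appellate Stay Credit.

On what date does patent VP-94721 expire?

Base term: filing date + 25 years → 9 April 2007.
Office Delay Adjustment: +727 days → 5 April 2009.
Marketing Approval Extension: 648 days (within the 1615-day cap) → +648 days → 13 January 2011.
Appellate Stay Credit: +59 days → 13 March 2011.

March 13, 2011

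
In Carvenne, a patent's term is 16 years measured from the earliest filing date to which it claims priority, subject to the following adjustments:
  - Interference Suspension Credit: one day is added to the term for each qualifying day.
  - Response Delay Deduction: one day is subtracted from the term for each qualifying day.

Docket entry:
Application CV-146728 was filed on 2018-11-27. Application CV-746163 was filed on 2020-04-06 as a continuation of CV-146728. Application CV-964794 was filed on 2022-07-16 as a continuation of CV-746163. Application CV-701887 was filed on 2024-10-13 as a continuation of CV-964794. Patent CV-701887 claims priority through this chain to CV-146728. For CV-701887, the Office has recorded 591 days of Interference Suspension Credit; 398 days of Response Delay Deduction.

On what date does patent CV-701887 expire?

2035-06-08

Earliest priority filing: 27 November 2018.
Base term: 27 November 2018 + 16 years → 27 November 2034.
Interference Suspension Credit: +591 days → 10 July 2036.
Response Delay Deduction: −398 days → 8 June 2035.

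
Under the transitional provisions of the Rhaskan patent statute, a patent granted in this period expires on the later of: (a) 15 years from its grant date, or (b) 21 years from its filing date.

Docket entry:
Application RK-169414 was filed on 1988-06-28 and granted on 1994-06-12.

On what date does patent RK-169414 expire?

(a) grant + 15 years → 12 June 2009.
(b) filing + 21 years → 28 June 2009.
Later of the two: 28 June 2009.

June 28, 2009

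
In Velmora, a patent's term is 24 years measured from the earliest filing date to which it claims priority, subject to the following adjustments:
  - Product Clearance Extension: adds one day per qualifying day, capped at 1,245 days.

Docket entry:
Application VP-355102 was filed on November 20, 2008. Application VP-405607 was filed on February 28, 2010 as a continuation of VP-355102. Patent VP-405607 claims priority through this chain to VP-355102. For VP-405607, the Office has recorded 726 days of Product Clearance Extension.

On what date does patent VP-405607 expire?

Earliest priority filing: 20 November 2008.
Base term: 20 November 2008 + 24 years → 20 November 2032.
Product Clearance Extension: 726 days (within the 1245-day cap) → +726 days → 16 November 2034.

2034-11-16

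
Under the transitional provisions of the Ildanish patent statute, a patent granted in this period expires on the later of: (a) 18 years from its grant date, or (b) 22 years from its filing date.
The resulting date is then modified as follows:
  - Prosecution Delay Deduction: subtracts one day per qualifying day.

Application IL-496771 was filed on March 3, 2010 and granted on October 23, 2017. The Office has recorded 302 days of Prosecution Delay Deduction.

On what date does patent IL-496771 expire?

(a) grant + 18 years → 23 October 2035.
(b) filing + 22 years → 3 March 2032.
Later of the two: 23 October 2035.
Prosecution Delay Deduction: −302 days → 25 December 2034.

2034-12-25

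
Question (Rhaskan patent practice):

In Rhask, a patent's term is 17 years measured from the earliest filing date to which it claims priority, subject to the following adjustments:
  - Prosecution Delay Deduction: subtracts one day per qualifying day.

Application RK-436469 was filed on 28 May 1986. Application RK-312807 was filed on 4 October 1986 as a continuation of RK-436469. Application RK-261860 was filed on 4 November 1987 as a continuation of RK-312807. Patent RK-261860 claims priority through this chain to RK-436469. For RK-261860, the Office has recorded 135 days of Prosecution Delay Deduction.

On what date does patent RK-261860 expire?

January 13, 2003

Earliest priority filing: 28 May 1986.
Base term: 28 May 1986 + 17 years → 28 May 2003.
Prosecution Delay Deduction: −135 days → 13 January 2003.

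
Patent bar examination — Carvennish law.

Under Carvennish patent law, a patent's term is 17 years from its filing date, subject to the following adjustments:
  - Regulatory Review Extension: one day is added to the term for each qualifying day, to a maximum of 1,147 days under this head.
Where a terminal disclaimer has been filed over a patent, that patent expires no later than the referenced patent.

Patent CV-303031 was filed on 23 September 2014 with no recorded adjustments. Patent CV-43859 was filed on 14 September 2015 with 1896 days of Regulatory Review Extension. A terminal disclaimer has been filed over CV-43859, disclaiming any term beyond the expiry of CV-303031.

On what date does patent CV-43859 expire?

Natural term of CV-43859:
  Base: filing + 17 years → 14 September 2032.
  Regulatory Review Extension: 1896 days claimed exceeds the 1147-day cap, so +1147 days → 5 November 2035.
Expiry of referenced patent CV-303031:
  Base: filing + 17 years → 23 September 2031.
Terminal disclaimer: CV-43859 expires on the earlier of 5 November 2035 and 23 September 2031.

September 23, 2031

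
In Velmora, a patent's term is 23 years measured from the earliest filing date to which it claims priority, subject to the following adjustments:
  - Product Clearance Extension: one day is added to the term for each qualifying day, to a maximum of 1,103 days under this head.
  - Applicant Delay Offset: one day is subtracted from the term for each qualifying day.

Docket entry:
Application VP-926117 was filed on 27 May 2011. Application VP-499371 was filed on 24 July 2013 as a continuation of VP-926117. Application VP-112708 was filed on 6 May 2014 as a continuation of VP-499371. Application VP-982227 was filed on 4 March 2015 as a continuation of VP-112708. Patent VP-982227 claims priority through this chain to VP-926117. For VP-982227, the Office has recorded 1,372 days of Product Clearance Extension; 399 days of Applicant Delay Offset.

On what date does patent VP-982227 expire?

April 30, 2036

Earliest priority filing: 27 May 2011.
Base term: 27 May 2011 + 23 years → 27 May 2034.
Product Clearance Extension: 1372 days claimed exceeds the 1103-day cap, so +1103 days → 3 June 2037.
Applicant Delay Offset: −399 days → 30 April 2036.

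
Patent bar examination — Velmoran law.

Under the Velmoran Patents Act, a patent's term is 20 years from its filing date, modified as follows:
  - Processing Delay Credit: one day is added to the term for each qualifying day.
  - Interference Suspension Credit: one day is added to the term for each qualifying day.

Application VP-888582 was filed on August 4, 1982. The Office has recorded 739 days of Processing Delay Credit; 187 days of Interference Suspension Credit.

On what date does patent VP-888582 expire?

February 15, 2005

Base term: filing date + 20 years → 4 August 2002.
Processing Delay Credit: +739 days → 12 August 2004.
Interference Suspension Credit: +187 days → 15 February 2005.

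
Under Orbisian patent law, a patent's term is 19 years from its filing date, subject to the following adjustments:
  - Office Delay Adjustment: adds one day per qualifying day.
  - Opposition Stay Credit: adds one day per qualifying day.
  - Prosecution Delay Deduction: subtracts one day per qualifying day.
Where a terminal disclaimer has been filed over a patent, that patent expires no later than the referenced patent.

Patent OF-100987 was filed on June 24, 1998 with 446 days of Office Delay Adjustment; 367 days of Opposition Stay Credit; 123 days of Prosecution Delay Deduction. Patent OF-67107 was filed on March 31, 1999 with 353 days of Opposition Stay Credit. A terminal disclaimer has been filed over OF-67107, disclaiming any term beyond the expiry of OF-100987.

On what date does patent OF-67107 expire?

Natural term of OF-67107:
  Base: filing + 19 years → 31 March 2018.
  Opposition Stay Credit: +353 days → 19 March 2019.
Expiry of referenced patent OF-100987:
  Base: filing + 19 years → 24 June 2017.
  Office Delay Adjustment: +446 days → 13 September 2018.
  Opposition Stay Credit: +367 days → 15 September 2019.
  Prosecution Delay Deduction: −123 days → 15 May 2019.
Terminal disclaimer: OF-67107 expires on the earlier of 19 March 2019 and 15 May 2019.

March 19, 2019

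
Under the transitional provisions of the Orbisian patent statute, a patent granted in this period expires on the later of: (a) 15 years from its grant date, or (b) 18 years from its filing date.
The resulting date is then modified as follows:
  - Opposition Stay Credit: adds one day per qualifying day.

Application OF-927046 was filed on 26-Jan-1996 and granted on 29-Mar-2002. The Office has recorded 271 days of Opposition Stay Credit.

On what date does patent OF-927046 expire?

2017-12-25

(a) grant + 15 years → 29 March 2017.
(b) filing + 18 years → 26 January 2014.
Later of the two: 29 March 2017.
Opposition Stay Credit: +271 days → 25 December 2017.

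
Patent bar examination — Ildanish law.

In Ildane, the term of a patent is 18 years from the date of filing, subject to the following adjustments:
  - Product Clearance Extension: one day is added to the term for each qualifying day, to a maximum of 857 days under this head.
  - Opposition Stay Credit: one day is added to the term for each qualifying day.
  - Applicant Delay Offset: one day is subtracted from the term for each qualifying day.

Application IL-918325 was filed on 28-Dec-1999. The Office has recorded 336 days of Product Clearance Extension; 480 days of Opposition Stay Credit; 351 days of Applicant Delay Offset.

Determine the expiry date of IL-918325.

Base term: filing date + 18 years → 28 December 2017.
Product Clearance Extension: 336 days (within the 857-day cap) → +336 days → 29 November 2018.
Opposition Stay Credit: +480 days → 23 March 2020.
Applicant Delay Offset: −351 days → 7 April 2019.

2019-04-07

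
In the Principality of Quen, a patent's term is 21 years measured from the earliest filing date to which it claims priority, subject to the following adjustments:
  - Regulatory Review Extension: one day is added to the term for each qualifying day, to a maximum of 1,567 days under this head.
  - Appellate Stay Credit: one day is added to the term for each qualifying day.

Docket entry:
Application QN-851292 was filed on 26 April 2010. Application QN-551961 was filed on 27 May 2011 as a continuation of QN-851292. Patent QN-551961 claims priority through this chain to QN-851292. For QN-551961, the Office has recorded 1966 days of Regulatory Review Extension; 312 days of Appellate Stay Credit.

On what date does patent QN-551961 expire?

Earliest priority filing: 26 April 2010.
Base term: 26 April 2010 + 21 years → 26 April 2031.
Regulatory Review Extension: 1966 days claimed exceeds the 1567-day cap, so +1567 days → 10 August 2035.
Appellate Stay Credit: +312 days → 17 June 2036.

2036-06-17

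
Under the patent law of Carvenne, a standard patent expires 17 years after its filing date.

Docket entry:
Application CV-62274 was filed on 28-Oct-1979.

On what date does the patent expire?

1996-10-28

Filing date + 17 years → 28 October 1996.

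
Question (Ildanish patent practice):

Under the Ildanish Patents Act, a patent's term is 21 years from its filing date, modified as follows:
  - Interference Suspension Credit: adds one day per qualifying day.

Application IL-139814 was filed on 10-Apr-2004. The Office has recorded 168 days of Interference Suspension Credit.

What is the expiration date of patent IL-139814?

Base term: filing date + 21 years → 10 April 2025.
Interference Suspension Credit: +168 days → 25 September 2025.

September 25, 2025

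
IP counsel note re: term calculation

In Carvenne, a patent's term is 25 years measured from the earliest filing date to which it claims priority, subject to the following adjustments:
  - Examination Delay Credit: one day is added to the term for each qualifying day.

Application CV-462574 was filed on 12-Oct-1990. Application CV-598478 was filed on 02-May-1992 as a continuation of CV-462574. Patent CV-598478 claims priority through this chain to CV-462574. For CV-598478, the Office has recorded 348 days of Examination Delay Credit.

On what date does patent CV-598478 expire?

Earliest priority filing: 12 October 1990.
Base term: 12 October 1990 + 25 years → 12 October 2015.
Examination Delay Credit: +348 days → 24 September 2016.

September 24, 2016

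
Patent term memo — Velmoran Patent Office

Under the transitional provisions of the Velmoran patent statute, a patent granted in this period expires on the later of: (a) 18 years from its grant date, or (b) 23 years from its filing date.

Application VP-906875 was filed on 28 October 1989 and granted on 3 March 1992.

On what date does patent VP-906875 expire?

(a) grant + 18 years → 3 March 2010.
(b) filing + 23 years → 28 October 2012.
Later of the two: 28 October 2012.

2012-10-28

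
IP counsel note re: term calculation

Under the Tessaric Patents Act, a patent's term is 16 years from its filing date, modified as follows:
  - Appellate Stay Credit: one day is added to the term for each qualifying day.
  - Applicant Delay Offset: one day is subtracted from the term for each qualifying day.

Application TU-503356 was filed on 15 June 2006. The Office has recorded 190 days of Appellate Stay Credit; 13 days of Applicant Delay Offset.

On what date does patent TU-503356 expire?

Base term: filing date + 16 years → 15 June 2022.
Appellate Stay Credit: +190 days → 22 December 2022.
Applicant Delay Offset: −13 days → 9 December 2022.

December 9, 2022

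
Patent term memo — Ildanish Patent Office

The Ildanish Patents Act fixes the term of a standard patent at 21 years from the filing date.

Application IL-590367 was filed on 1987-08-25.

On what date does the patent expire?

Filing date + 21 years → 25 August 2008.

August 25, 2008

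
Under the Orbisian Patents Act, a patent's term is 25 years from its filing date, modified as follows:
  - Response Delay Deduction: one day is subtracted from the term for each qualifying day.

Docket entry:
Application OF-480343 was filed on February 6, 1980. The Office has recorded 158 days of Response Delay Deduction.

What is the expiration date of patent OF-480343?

2004-09-01

Base term: filing date + 25 years → 6 February 2005.
Response Delay Deduction: −158 days → 1 September 2004.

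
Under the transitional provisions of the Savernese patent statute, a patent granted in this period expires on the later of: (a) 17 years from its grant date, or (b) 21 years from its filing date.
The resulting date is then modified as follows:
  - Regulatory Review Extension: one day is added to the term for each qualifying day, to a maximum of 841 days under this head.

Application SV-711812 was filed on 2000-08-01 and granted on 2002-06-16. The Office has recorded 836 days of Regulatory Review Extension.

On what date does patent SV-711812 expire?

(a) grant + 17 years → 16 June 2019.
(b) filing + 21 years → 1 August 2021.
Later of the two: 1 August 2021.
Regulatory Review Extension: 836 days (within the 841-day cap) → +836 days → 15 November 2023.

November 15, 2023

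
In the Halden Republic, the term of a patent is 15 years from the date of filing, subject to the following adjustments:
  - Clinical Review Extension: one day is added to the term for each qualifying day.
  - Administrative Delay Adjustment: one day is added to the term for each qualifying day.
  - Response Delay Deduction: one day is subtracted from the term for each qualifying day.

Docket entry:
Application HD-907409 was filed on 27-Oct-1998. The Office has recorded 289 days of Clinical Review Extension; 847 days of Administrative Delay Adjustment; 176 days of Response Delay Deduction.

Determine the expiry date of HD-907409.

2016-06-13

Base term: filing date + 15 years → 27 October 2013.
Clinical Review Extension: +289 days → 12 August 2014.
Administrative Delay Adjustment: +847 days → 6 December 2016.
Response Delay Deduction: −176 days → 13 June 2016.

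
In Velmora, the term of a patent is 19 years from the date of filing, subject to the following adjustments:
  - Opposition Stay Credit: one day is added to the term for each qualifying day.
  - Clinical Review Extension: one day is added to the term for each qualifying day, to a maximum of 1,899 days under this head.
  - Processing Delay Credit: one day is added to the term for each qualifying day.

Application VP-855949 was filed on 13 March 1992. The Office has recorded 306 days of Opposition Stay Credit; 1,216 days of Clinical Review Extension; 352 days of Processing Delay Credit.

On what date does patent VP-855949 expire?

Base term: filing date + 19 years → 13 March 2011.
Opposition Stay Credit: +306 days → 13 January 2012.
Clinical Review Extension: 1216 days (within the 1899-day cap) → +1216 days → 13 May 2015.
Processing Delay Credit: +352 days → 29 April 2016.

2016-04-29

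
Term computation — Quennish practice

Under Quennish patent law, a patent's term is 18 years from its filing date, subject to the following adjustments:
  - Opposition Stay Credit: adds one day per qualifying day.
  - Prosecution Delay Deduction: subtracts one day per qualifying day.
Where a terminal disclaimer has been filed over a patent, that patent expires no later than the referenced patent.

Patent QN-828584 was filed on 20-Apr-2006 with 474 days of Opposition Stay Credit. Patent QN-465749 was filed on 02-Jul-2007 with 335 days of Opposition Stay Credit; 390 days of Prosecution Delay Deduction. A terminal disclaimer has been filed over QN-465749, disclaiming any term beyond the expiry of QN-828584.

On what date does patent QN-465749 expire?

2025-05-08

Natural term of QN-465749:
  Base: filing + 18 years → 2 July 2025.
  Opposition Stay Credit: +335 days → 2 June 2026.
  Prosecution Delay Deduction: −390 days → 8 May 2025.
Expiry of referenced patent QN-828584:
  Base: filing + 18 years → 20 April 2024.
  Opposition Stay Credit: +474 days → 7 August 2025.
Terminal disclaimer: QN-465749 expires on the earlier of 8 May 2025 and 7 August 2025.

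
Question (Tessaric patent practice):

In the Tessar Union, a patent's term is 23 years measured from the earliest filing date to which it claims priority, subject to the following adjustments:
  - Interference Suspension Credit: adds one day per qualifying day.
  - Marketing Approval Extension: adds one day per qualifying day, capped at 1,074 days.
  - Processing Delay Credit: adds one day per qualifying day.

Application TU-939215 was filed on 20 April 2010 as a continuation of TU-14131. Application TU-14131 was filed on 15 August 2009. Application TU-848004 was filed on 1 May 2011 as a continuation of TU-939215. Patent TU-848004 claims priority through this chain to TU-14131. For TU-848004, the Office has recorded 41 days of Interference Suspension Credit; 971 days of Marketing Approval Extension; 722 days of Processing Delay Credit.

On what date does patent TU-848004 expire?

2037-05-15

Earliest priority filing: 15 August 2009.
Base term: 15 August 2009 + 23 years → 15 August 2032.
Interference Suspension Credit: +41 days → 25 September 2032.
Marketing Approval Extension: 971 days (within the 1074-day cap) → +971 days → 24 May 2035.
Processing Delay Credit: +722 days → 15 May 2037.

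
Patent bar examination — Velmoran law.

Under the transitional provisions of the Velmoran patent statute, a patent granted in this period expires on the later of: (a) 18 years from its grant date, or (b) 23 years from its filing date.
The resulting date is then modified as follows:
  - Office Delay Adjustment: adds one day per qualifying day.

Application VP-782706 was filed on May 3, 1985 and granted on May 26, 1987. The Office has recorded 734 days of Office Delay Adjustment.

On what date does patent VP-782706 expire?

May 7, 2010

(a) grant + 18 years → 26 May 2005.
(b) filing + 23 years → 3 May 2008.
Later of the two: 3 May 2008.
Office Delay Adjustment: +734 days → 7 May 2010.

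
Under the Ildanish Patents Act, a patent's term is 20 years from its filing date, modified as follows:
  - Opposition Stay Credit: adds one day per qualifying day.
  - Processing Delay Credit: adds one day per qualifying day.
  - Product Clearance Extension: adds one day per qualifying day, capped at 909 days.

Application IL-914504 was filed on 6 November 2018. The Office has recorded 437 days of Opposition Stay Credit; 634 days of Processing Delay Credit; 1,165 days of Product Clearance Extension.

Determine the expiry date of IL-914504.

Base term: filing date + 20 years → 6 November 2038.
Opposition Stay Credit: +437 days → 17 January 2040.
Processing Delay Credit: +634 days → 12 October 2041.
Product Clearance Extension: 1165 days claimed exceeds the 909-day cap, so +909 days → 8 April 2044.

2044-04-08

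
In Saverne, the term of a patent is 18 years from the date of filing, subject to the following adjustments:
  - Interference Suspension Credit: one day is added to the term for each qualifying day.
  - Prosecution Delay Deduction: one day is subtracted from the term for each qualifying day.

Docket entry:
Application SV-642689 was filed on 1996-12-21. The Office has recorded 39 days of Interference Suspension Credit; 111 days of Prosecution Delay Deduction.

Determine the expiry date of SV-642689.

2014-10-10

Base term: filing date + 18 years → 21 December 2014.
Interference Suspension Credit: +39 days → 29 January 2015.
Prosecution Delay Deduction: −111 days → 10 October 2014.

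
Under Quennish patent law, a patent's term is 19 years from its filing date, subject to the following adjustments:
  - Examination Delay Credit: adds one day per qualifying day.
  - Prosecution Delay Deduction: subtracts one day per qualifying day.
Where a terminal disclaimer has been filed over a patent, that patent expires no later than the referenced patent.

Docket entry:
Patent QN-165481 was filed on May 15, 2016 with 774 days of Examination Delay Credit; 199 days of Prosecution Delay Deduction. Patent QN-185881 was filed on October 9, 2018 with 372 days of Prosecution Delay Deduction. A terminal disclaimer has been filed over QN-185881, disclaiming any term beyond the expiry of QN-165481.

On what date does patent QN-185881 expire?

Natural term of QN-185881:
  Base: filing + 19 years → 9 October 2037.
  Prosecution Delay Deduction: −372 days → 2 October 2036.
Expiry of referenced patent QN-165481:
  Base: filing + 19 years → 15 May 2035.
  Examination Delay Credit: +774 days → 27 June 2037.
  Prosecution Delay Deduction: −199 days → 10 December 2036.
Terminal disclaimer: QN-185881 expires on the earlier of 2 October 2036 and 10 December 2036.

2036-10-02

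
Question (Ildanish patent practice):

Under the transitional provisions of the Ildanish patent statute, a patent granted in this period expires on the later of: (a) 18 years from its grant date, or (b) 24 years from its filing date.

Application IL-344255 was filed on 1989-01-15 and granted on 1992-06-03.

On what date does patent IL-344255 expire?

January 15, 2013

(a) grant + 18 years → 3 June 2010.
(b) filing + 24 years → 15 January 2013.
Later of the two: 15 January 2013.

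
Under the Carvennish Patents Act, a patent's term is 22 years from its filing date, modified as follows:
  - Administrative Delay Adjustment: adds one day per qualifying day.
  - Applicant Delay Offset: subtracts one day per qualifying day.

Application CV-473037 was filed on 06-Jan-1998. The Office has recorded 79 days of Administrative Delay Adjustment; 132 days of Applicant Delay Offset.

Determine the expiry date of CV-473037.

November 14, 2019

Base term: filing date + 22 years → 6 January 2020.
Administrative Delay Adjustment: +79 days → 25 March 2020.
Applicant Delay Offset: −132 days → 14 November 2019.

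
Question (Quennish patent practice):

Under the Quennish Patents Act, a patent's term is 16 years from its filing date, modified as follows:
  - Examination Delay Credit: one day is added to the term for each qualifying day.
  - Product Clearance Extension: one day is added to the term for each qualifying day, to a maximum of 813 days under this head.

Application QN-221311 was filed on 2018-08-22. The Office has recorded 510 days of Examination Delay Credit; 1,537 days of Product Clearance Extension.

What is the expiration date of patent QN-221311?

Base term: filing date + 16 years → 22 August 2034.
Examination Delay Credit: +510 days → 14 January 2036.
Product Clearance Extension: 1537 days claimed exceeds the 813-day cap, so +813 days → 6 April 2038.

April 6, 2038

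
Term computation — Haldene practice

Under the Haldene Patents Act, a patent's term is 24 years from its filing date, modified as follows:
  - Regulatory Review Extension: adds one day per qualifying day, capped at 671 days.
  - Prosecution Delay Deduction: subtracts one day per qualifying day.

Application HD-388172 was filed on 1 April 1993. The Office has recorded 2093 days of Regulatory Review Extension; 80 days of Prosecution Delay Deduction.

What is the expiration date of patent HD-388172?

2018-11-13

Base term: filing date + 24 years → 1 April 2017.
Regulatory Review Extension: 2093 days claimed exceeds the 671-day cap, so +671 days → 1 February 2019.
Prosecution Delay Deduction: −80 days → 13 November 2018.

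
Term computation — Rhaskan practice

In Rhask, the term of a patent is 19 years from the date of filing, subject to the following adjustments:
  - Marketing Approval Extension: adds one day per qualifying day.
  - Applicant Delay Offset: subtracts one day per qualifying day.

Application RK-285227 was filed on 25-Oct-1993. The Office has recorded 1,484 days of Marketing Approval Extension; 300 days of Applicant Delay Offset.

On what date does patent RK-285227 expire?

Base term: filing date + 19 years → 25 October 2012.
Marketing Approval Extension: +1484 days → 17 November 2016.
Applicant Delay Offset: −300 days → 22 January 2016.

2016-01-22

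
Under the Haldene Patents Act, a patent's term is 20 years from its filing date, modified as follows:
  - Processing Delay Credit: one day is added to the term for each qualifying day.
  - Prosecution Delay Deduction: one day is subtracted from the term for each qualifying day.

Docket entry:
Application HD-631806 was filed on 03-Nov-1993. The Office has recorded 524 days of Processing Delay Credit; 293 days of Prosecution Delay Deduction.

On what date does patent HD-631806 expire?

June 22, 2014

Base term: filing date + 20 years → 3 November 2013.
Processing Delay Credit: +524 days → 11 April 2015.
Prosecution Delay Deduction: −293 days → 22 June 2014.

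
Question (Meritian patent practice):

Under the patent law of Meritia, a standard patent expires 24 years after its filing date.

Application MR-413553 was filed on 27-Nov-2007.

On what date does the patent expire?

November 27, 2031

Filing date + 24 years → 27 November 2031.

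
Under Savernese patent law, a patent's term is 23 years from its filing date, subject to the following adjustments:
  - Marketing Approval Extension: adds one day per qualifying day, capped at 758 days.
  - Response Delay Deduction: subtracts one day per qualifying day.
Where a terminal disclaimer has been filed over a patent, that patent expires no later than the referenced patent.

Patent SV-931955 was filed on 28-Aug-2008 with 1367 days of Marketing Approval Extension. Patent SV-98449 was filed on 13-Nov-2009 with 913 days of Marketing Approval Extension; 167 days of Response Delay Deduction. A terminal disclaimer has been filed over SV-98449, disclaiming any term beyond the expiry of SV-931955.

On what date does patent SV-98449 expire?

Natural term of SV-98449:
  Base: filing + 23 years → 13 November 2032.
  Marketing Approval Extension: 913 days claimed exceeds the 758-day cap, so +758 days → 11 December 2034.
  Response Delay Deduction: −167 days → 27 June 2034.
Expiry of referenced patent SV-931955:
  Base: filing + 23 years → 28 August 2031.
  Marketing Approval Extension: 1367 days claimed exceeds the 758-day cap, so +758 days → 24 September 2033.
Terminal disclaimer: SV-98449 expires on the earlier of 27 June 2034 and 24 September 2033.

2033-09-24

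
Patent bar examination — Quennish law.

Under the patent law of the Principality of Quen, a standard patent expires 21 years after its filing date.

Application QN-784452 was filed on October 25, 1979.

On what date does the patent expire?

Filing date + 21 years → 25 October 2000.

October 25, 2000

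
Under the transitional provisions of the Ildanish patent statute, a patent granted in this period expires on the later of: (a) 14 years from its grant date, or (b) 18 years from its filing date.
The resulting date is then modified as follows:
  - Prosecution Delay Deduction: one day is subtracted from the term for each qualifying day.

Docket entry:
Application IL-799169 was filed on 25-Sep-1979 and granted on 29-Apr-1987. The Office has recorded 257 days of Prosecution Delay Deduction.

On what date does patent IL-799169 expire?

2000-08-15

(a) grant + 14 years → 29 April 2001.
(b) filing + 18 years → 25 September 1997.
Later of the two: 29 April 2001.
Prosecution Delay Deduction: −257 days → 15 August 2000.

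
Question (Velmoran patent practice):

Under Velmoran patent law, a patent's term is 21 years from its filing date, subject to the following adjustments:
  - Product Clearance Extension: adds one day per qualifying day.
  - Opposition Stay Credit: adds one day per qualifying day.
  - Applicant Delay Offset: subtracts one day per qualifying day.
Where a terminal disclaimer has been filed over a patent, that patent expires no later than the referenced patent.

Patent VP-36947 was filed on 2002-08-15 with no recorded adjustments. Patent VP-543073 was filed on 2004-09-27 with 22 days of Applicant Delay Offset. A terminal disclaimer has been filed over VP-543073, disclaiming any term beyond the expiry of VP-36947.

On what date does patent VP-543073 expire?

Natural term of VP-543073:
  Base: filing + 21 years → 27 September 2025.
  Applicant Delay Offset: −22 days → 5 September 2025.
Expiry of referenced patent VP-36947:
  Base: filing + 21 years → 15 August 2023.
Terminal disclaimer: VP-543073 expires on the earlier of 5 September 2025 and 15 August 2023.

2023-08-15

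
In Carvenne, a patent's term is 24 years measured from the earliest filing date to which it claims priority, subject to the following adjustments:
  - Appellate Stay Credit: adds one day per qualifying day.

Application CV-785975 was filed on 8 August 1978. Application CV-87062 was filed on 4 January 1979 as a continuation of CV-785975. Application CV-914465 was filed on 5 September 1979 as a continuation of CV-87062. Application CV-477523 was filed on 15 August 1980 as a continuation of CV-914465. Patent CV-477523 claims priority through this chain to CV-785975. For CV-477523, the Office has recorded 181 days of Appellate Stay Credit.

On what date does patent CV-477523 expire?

Earliest priority filing: 8 August 1978.
Base term: 8 August 1978 + 24 years → 8 August 2002.
Appellate Stay Credit: +181 days → 5 February 2003.

2003-02-05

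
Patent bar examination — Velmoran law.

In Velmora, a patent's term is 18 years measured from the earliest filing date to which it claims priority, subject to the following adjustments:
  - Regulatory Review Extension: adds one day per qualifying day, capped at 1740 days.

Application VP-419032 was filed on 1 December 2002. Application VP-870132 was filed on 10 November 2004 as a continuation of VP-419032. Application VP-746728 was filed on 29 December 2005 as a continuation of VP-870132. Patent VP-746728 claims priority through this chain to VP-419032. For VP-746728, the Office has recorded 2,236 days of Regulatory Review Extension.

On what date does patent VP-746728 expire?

Earliest priority filing: 1 December 2002.
Base term: 1 December 2002 + 18 years → 1 December 2020.
Regulatory Review Extension: 2236 days claimed exceeds the 1740-day cap, so +1740 days → 6 September 2025.

September 6, 2025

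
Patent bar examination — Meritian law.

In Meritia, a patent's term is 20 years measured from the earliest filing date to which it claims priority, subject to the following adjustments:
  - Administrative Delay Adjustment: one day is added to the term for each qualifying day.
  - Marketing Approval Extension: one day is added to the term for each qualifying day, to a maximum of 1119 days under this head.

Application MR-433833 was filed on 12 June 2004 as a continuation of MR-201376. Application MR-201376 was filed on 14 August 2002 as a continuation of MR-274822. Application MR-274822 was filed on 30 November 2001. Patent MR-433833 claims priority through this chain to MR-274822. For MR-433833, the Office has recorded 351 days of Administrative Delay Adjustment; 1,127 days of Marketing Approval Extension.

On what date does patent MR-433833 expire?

December 9, 2025

Earliest priority filing: 30 November 2001.
Base term: 30 November 2001 + 20 years → 30 November 2021.
Administrative Delay Adjustment: +351 days → 16 November 2022.
Marketing Approval Extension: 1127 days claimed exceeds the 1119-day cap, so +1119 days → 9 December 2025.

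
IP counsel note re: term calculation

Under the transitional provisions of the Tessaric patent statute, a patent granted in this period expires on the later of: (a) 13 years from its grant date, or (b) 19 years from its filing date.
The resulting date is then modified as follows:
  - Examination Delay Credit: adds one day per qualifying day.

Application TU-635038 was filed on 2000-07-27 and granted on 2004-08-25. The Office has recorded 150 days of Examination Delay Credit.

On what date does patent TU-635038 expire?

(a) grant + 13 years → 25 August 2017.
(b) filing + 19 years → 27 July 2019.
Later of the two: 27 July 2019.
Examination Delay Credit: +150 days → 24 December 2019.

December 24, 2019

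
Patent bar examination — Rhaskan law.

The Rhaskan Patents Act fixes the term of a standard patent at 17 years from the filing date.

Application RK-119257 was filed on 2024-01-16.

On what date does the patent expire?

January 16, 2041

Filing date + 17 years → 16 January 2041.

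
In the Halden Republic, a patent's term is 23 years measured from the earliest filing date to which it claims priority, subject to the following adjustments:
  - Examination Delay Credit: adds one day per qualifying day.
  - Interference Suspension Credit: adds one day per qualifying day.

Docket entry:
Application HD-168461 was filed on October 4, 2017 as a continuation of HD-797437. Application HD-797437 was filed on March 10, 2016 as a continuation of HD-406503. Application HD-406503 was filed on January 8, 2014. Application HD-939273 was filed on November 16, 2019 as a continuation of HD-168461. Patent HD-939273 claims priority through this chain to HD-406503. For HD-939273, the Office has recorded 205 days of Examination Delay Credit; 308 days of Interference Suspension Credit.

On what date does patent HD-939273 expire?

Earliest priority filing: 8 January 2014.
Base term: 8 January 2014 + 23 years → 8 January 2037.
Examination Delay Credit: +205 days → 1 August 2037.
Interference Suspension Credit: +308 days → 5 June 2038.

2038-06-05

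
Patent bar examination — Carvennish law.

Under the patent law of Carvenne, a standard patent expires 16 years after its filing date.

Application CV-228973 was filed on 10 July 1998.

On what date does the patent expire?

2014-07-10

Filing date + 16 years → 10 July 2014.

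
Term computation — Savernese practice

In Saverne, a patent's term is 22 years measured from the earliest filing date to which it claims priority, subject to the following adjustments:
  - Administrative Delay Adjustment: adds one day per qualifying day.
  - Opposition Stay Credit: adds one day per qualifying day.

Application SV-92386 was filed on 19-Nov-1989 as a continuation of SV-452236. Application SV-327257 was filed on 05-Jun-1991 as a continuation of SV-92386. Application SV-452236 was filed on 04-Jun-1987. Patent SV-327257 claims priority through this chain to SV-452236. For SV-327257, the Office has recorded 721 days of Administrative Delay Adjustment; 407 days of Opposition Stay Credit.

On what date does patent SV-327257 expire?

Earliest priority filing: 4 June 1987.
Base term: 4 June 1987 + 22 years → 4 June 2009.
Administrative Delay Adjustment: +721 days → 26 May 2011.
Opposition Stay Credit: +407 days → 6 July 2012.

July 6, 2012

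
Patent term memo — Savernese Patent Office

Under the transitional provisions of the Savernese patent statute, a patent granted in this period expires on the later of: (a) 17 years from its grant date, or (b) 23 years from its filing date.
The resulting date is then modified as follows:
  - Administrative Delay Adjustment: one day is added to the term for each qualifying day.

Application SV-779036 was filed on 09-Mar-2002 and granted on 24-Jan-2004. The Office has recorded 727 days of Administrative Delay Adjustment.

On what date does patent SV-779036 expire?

(a) grant + 17 years → 24 January 2021.
(b) filing + 23 years → 9 March 2025.
Later of the two: 9 March 2025.
Administrative Delay Adjustment: +727 days → 6 March 2027.

March 6, 2027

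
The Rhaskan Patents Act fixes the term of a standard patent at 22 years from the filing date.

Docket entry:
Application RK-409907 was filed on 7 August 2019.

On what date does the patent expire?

2041-08-07

Filing date + 22 years → 7 August 2041.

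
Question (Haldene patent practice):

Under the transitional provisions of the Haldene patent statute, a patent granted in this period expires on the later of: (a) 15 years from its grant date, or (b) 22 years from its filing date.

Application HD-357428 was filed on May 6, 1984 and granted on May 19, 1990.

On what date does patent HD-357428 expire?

2006-05-06

(a) grant + 15 years → 19 May 2005.
(b) filing + 22 years → 6 May 2006.
Later of the two: 6 May 2006.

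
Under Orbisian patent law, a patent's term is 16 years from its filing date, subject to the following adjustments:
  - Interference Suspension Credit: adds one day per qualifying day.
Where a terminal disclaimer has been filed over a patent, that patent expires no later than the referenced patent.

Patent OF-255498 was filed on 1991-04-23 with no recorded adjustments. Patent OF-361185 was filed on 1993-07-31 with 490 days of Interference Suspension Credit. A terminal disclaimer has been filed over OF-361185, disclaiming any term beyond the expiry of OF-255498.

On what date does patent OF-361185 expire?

Natural term of OF-361185:
  Base: filing + 16 years → 31 July 2009.
  Interference Suspension Credit: +490 days → 3 December 2010.
Expiry of referenced patent OF-255498:
  Base: filing + 16 years → 23 April 2007.
Terminal disclaimer: OF-361185 expires on the earlier of 3 December 2010 and 23 April 2007.

2007-04-23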